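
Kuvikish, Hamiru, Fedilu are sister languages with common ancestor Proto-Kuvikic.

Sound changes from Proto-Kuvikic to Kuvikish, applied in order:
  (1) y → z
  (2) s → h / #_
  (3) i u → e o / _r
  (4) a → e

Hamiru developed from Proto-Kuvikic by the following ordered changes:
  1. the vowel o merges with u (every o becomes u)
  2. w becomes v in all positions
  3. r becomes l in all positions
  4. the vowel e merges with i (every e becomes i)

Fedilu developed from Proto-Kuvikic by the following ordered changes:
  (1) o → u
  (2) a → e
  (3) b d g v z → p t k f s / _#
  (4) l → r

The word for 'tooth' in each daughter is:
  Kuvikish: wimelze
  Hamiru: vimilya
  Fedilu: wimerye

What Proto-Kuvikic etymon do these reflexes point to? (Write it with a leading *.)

Position 6: Kuvikish has z, Hamiru has y, Fedilu has y. Hamiru preserves y here (none of its changes turn any other segment into y), so the proto-segment is *y.
Position 7: Kuvikish has e, Hamiru has a, Fedilu has e. Hamiru preserves a here (none of its changes turn any other segment into a), so the proto-segment is *a.
Position 5: Kuvikish has l, Hamiru has l, Fedilu has r. Kuvikish preserves l here (none of its changes turn any other segment into l), so the proto-segment is *l.
This points to *wimelya. Verify forward in each daughter:
Kuvikish: start from *wimelya.
  rule 1 (unconditioned shift): wimelya → wimelza
  rule 2: no change — wimelza
  rule 3: no change — wimelza
  rule 4 (vowel merger): wimelza → wimelze
  ⇒ Kuvikish wimelze
Hamiru: *wimelya
  wimelya (rule 1 does not apply)
  wimelya → vimelya   [unconditioned shift]
  vimelya (rule 3 does not apply)
  vimelya → vimilya   [vowel merger]
  giving Hamiru vimilya.
Fedilu: start from *wimelya.
  rule 1: no change — wimelya
  rule 2 (vowel merger): wimelya → wimelye
  rule 3: no change — wimelye
  rule 4 (unconditioned shift): wimelye → wimerye
  ⇒ Fedilu wimerye
No other proto-form is consistent with every reflex, so the reconstruction is *wimelya.

*wimelya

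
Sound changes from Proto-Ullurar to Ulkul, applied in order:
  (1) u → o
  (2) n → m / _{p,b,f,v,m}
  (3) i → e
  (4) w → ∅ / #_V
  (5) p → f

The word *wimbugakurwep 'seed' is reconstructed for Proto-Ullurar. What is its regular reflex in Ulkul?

Ulkul: *wimbugakurwep > wimbogakorwep > wembogakorwep > embogakorwep > embogakorwef  (by vowel merger, vowel merger, glide loss, unconditioned shift)

embogakorwef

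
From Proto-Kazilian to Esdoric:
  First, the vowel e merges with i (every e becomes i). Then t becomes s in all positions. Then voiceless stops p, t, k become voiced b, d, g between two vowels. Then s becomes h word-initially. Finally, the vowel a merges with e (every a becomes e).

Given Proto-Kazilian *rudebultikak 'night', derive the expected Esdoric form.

rudibulsigek

Esdoric: *rudebultikak
  rudebultikak → rudibultikak   [vowel merger]
  rudibultikak → rudibulsikak   [unconditioned shift]
  rudibulsikak → rudibulsigak   [intervocalic voicing]
  rudibulsigak (rule 4 does not apply)
  rudibulsigak → rudibulsigek   [vowel merger]
  giving Esdoric rudibulsigek.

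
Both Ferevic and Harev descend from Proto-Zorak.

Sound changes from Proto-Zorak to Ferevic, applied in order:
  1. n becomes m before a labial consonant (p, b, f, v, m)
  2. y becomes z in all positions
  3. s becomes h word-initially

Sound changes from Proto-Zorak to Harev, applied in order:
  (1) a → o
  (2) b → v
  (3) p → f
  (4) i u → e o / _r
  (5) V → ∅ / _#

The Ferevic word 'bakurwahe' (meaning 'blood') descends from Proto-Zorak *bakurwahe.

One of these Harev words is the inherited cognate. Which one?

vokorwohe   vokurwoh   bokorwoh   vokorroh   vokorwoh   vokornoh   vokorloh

Harev: *bakurwahe
  bakurwahe → bokurwohe   [vowel merger]
  bokurwohe → vokurwohe   [unconditioned shift]
  vokurwohe (rule 3 does not apply)
  vokurwohe → vokorwohe   [pre-rhotic lowering]
  vokorwohe → vokorwoh   [apocope]
  giving Harev vokorwoh.

vokorwoh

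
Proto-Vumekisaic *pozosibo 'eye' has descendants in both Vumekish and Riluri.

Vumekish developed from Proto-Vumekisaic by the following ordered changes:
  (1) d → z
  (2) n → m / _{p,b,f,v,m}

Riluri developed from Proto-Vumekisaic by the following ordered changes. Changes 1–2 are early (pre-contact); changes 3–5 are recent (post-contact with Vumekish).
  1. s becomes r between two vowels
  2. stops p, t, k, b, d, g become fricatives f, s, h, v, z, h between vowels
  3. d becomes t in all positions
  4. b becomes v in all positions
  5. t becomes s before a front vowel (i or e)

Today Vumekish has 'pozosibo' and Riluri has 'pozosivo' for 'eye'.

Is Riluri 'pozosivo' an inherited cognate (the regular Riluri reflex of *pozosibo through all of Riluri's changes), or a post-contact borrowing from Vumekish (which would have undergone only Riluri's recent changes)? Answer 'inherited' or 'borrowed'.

borrowed

If inherited, *pozosibo would pass through all of Riluri's changes:
Riluri: *pozosibo
  pozosibo → pozoribo   [rhotacism]
  pozoribo → pozorivo   [intervocalic lenition]
  pozorivo (rule 3 does not apply)
  pozorivo (rule 4 does not apply)
  pozorivo (rule 5 does not apply)
  giving Riluri pozorivo.
If borrowed from Vumekish 'pozosibo' after the early changes, it would undergo only the recent ones:
  rule 3 (unconditioned shift): no change (pozosibo)
  rule 4 (unconditioned shift): pozosibo → pozosivo
  rule 5 (palatalisation): no change (pozosivo)
  ⇒ as a loan: pozosivo
Riluri 'pozosivo' matches the loan outcome 'pozosivo', not the inherited 'pozorivo' — it skipped the early Riluri changes, so it was borrowed from Vumekish.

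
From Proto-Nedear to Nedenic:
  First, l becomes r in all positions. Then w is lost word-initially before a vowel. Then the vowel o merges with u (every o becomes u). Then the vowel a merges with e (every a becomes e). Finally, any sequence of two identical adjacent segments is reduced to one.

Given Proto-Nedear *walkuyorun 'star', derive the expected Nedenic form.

erkuyurun

Nedenic: start from *walkuyorun.
  rule 1 (unconditioned shift): walkuyorun → warkuyorun
  rule 2 (glide loss): warkuyorun → arkuyorun
  rule 3 (vowel merger): arkuyorun → arkuyurun
  rule 4 (vowel merger): arkuyurun → erkuyurun
  rule 5: no change — erkuyurun
  ⇒ Nedenic erkuyurun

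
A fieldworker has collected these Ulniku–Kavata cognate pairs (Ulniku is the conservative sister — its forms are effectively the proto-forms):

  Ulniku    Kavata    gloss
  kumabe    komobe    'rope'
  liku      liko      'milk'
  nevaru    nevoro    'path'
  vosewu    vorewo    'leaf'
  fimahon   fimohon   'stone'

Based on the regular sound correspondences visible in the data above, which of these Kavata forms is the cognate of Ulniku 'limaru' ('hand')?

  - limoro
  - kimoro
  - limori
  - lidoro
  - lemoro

limoro

nevaru ~ nevoro — Ulniku a corresponds to Kavata o after a consonant, before r.
liku ~ liko, nevaru ~ nevoro — Ulniku u corresponds to Kavata o word-finally.
Applying these to Ulniku 'limaru':
  limaru → limoru   (a→o after a consonant, before r)
  limoru → limoro   (u→o word-finally)
So the Kavata cognate is 'limoro'.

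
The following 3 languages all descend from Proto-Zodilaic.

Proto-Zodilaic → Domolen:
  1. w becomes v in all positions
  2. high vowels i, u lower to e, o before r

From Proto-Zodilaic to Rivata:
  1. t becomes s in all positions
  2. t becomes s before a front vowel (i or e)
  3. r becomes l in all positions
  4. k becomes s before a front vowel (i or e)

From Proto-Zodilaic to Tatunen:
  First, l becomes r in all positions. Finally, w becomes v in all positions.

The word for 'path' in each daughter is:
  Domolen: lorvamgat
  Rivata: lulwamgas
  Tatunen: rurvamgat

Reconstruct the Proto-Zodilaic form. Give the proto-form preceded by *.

Position 2: Domolen has o, Rivata has u, Tatunen has u. Rivata preserves u here (none of its changes turn any other segment into u), so the proto-segment is *u.
Position 9: Domolen has t, Rivata has s, Tatunen has t. Domolen preserves t here (none of its changes turn any other segment into t), so the proto-segment is *t.
Continuing position by position gives *lurwamgat; check it forward:
Domolen: *lurwamgat > lurvamgat > lorvamgat  (by unconditioned shift, pre-rhotic lowering)
Rivata: start from *lurwamgat.
  rule 1 (unconditioned shift): lurwamgat → lurwamgas
  rule 2: no change — lurwamgas
  rule 3 (unconditioned shift): lurwamgas → lulwamgas
  rule 4: no change — lulwamgas
  ⇒ Rivata lulwamgas
Tatunen: *lurwamgat > rurwamgat > rurvamgat  (by unconditioned shift, unconditioned shift)
*lurwamgat is the unique common source.

*lurwamgat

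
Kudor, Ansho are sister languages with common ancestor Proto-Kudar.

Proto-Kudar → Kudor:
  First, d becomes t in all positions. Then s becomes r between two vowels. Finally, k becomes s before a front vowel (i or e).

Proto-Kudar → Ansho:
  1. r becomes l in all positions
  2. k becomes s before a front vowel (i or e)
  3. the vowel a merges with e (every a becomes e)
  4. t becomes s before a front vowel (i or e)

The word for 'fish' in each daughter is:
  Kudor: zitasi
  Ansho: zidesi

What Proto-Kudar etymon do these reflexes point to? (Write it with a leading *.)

*zidaki

Position 4: Kudor has a, Ansho has e. Kudor preserves a here (none of its changes turn any other segment into a), so the proto-segment is *a.
Position 5: Kudor has s, Ansho has s. Taking the neighbouring segments as reconstructed: Kudor s can only go back to *k; Ansho s could go back to *t or *k or *s — the one source consistent with every daughter is *k.
This points to *zidaki. Verify forward in each daughter:
Kudor: start from *zidaki.
  rule 1 (unconditioned shift): zidaki → zitaki
  rule 2: no change — zitaki
  rule 3 (palatalisation): zitaki → zitasi
  ⇒ Kudor zitasi
Ansho: start from *zidaki.
  rule 1: no change — zidaki
  rule 2 (palatalisation): zidaki → zidasi
  rule 3 (vowel merger): zidasi → zidesi
  rule 4: no change — zidesi
  ⇒ Ansho zidesi
No other proto-form is consistent with every reflex, so the reconstruction is *zidaki.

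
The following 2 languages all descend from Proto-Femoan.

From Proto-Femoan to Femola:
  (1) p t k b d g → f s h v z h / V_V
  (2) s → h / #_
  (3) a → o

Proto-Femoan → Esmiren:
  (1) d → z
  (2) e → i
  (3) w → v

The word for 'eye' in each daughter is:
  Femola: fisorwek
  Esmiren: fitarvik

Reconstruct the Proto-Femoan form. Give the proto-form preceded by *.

Position 6: Femola has w, Esmiren has v. Femola preserves w here (none of its changes turn any other segment into w), so the proto-segment is *w.
Position 7: Femola has e, Esmiren has i. Femola preserves e here (none of its changes turn any other segment into e), so the proto-segment is *e.
Continuing position by position gives *fitarwek; check it forward:
Femola: start from *fitarwek.
  rule 1 (intervocalic lenition): fitarwek → fisarwek
  rule 2: no change — fisarwek
  rule 3 (vowel merger): fisarwek → fisorwek
  ⇒ Femola fisorwek
Esmiren: *fitarwek > fitarwik > fitarvik  (by vowel merger, unconditioned shift)
*fitarwek is the unique common source.

*fitarwek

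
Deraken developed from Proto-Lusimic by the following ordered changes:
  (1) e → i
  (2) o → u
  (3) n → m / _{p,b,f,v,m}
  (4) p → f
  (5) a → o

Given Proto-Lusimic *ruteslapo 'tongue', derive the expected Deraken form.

Deraken: start from *ruteslapo.
  rule 1 (vowel merger): ruteslapo → rutislapo
  rule 2 (vowel merger): rutislapo → rutislapu
  rule 3: no change — rutislapu
  rule 4 (unconditioned shift): rutislapu → rutislafu
  rule 5 (vowel merger): rutislafu → rutislofu
  ⇒ Deraken rutislofu

rutislofu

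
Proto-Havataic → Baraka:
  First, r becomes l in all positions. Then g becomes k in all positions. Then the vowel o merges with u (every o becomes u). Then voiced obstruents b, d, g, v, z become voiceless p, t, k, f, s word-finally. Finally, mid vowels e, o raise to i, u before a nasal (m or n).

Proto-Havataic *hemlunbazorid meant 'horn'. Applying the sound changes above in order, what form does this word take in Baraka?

himlunbazulit

Baraka: *hemlunbazorid
  hemlunbazorid → hemlunbazolid   [unconditioned shift]
  hemlunbazolid (rule 2 does not apply)
  hemlunbazolid → hemlunbazulid   [vowel merger]
  hemlunbazulid → hemlunbazulit   [final devoicing]
  hemlunbazulit → himlunbazulit   [pre-nasal raising]
  giving Baraka himlunbazulit.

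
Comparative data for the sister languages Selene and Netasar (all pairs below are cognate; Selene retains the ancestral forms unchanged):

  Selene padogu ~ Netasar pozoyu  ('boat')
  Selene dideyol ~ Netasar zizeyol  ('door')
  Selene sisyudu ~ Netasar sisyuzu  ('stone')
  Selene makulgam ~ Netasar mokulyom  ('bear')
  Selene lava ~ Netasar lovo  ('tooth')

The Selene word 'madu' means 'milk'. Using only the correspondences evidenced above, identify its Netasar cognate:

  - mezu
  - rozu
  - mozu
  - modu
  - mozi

mozu

padogu ~ pozoyu, makulgam ~ mokulyom — Selene a corresponds to Netasar o after a consonant, before a consonant other than r, m, n, p, b, f, v.
sisyudu ~ sisyuzu — Selene d corresponds to Netasar z between vowels (before a back vowel).
Applying these to Selene 'madu':
  madu → modu   (a→o after a consonant, before a consonant other than r, m, n, p, b, f, v)
  modu → mozu   (d→z between vowels (before a back vowel))
So the Netasar cognate is 'mozu'.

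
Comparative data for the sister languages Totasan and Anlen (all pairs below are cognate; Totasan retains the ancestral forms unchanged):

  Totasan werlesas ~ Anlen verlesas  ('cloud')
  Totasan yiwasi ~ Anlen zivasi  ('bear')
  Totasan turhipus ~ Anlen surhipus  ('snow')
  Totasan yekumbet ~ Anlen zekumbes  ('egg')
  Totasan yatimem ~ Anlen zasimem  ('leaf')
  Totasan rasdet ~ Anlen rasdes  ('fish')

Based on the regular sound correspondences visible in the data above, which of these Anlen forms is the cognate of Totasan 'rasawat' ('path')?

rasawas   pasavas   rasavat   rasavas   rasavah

yiwasi ~ zivasi — Totasan w corresponds to Anlen v between vowels (before a back vowel).
yekumbet ~ zekumbes, rasdet ~ rasdes — Totasan t corresponds to Anlen s word-finally.
Applying these to Totasan 'rasawat':
  rasawat → rasavat   (w→v between vowels (before a back vowel))
  rasavat → rasavas   (t→s word-finally)
So the Anlen cognate is 'rasavas'.

rasavas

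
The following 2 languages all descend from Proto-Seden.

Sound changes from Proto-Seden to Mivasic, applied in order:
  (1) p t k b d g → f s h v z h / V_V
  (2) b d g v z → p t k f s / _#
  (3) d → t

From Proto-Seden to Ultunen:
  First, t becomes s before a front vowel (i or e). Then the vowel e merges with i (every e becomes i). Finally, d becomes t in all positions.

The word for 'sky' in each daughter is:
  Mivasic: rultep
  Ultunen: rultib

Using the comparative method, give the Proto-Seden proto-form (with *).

Position 6: Mivasic has p, Ultunen has b. Ultunen preserves b here (none of its changes turn any other segment into b), so the proto-segment is *b.
Position 4: Mivasic has t, Ultunen has t. Taking the neighbouring segments as reconstructed: Mivasic t could go back to *t or *d; Ultunen t can only go back to *d — the one source consistent with every daughter is *d.
Position 5: Mivasic has e, Ultunen has i. Mivasic preserves e here (none of its changes turn any other segment into e), so the proto-segment is *e.
The remaining positions agree across the daughters. Check the candidate against every language:
Mivasic: *ruldeb
  ruldeb (rule 1 does not apply)
  ruldeb → ruldep   [final devoicing]
  ruldep → rultep   [unconditioned shift]
  giving Mivasic rultep.
Ultunen: *ruldeb
  ruldeb (rule 1 does not apply)
  ruldeb → ruldib   [vowel merger]
  ruldib → rultib   [unconditioned shift]
  giving Ultunen rultib.
Only *ruldeb yields all of Mivasic rultep, Ultunen rultib.

*ruldeb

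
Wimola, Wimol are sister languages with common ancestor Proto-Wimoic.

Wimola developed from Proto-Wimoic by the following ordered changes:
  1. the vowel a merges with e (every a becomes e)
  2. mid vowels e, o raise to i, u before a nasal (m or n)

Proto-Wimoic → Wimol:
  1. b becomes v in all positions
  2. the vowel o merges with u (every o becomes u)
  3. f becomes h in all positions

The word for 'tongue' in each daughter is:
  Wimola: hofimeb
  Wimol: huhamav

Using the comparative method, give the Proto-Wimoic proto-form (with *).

Position 6: Wimola has e, Wimol has a. Wimol preserves a here (none of its changes turn any other segment into a), so the proto-segment is *a.
Position 4: Wimola has i, Wimol has a. Wimol preserves a here (none of its changes turn any other segment into a), so the proto-segment is *a.
Verify the candidate proto-form against each daughter:
Wimola: *hofamab > hofemeb > hofimeb  (by vowel merger, pre-nasal raising)
Wimol: *hofamab
  hofamab → hofamav   [unconditioned shift]
  hofamav → hufamav   [vowel merger]
  hufamav → huhamav   [unconditioned shift]
  giving Wimol huhamav.
No other proto-form is consistent with every reflex, so the reconstruction is *hofamab.

*hofamab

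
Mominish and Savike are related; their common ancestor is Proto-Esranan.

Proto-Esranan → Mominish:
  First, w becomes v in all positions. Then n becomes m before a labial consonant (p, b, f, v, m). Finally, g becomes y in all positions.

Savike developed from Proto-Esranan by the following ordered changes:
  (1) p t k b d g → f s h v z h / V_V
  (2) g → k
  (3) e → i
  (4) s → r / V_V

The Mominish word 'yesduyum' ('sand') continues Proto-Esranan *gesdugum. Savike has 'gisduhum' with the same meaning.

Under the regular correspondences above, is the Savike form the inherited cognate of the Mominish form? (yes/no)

Derive the expected Savike reflex of *gesdugum:
Savike: start from *gesdugum.
  rule 1 (intervocalic lenition): gesdugum → gesduhum
  rule 2 (unconditioned shift): gesduhum → kesduhum
  rule 3 (vowel merger): kesduhum → kisduhum
  rule 4: no change — kisduhum
  ⇒ Savike kisduhum
The regular Savike reflex would be 'kisduhum', but the attested form is 'gisduhum'. The correspondence is irregular, so they are not cognates (the Savike form has a different source).

no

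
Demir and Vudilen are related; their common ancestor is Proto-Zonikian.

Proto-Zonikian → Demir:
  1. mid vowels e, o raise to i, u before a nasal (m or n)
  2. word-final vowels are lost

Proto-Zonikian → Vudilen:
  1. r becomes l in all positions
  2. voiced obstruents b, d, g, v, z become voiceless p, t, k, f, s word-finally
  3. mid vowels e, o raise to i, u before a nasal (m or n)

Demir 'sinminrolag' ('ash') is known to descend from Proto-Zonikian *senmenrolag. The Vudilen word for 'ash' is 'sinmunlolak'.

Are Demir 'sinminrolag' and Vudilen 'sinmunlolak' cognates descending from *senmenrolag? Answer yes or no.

no

Derive the expected Vudilen reflex of *senmenrolag:
Vudilen: start from *senmenrolag.
  rule 1 (unconditioned shift): senmenrolag → senmenlolag
  rule 2 (final devoicing): senmenlolag → senmenlolak
  rule 3 (pre-nasal raising): senmenlolak → sinminlolak
  ⇒ Vudilen sinminlolak
The regular Vudilen reflex would be 'sinminlolak', but the attested form is 'sinmunlolak'. The correspondence is irregular, so they are not cognates (the Vudilen form has a different source).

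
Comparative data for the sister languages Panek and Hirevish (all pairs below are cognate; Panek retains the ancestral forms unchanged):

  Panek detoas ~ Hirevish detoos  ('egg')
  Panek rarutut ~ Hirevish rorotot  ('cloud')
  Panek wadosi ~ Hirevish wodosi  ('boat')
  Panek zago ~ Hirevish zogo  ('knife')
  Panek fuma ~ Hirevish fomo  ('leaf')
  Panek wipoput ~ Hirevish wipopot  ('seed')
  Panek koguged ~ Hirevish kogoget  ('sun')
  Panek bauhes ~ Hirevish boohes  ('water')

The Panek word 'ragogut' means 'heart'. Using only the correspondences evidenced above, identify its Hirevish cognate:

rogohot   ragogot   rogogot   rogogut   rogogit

wadosi ~ wodosi, zago ~ zogo — Panek a corresponds to Hirevish o after a consonant, before a consonant other than r, m, n, p, b, f, v.
rarutut ~ rorotot, wipoput ~ wipopot — Panek u corresponds to Hirevish o after a consonant, before a consonant other than r, m, n, p, b, f, v.
Applying these to Panek 'ragogut':
  ragogut → rogogut   (a→o after a consonant, before a consonant other than r, m, n, p, b, f, v)
  rogogut → rogogot   (u→o after a consonant, before a consonant other than r, m, n, p, b, f, v)
So the Hirevish cognate is 'rogogot'.

rogogot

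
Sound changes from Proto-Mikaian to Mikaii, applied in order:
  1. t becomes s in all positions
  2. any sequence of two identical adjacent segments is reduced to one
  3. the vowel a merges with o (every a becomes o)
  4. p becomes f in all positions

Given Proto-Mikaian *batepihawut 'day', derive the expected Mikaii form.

Mikaii: start from *batepihawut.
  rule 1 (unconditioned shift): batepihawut → basepihawus
  rule 2: no change — basepihawus
  rule 3 (vowel merger): basepihawus → bosepihowus
  rule 4 (unconditioned shift): bosepihowus → bosefihowus
  ⇒ Mikaii bosefihowus

bosefihowus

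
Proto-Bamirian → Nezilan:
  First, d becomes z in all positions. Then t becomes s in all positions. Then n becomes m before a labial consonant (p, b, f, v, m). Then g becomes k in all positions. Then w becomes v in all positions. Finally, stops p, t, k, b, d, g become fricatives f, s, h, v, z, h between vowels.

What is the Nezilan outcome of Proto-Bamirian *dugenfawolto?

Nezilan: start from *dugenfawolto.
  rule 1 (unconditioned shift): dugenfawolto → zugenfawolto
  rule 2 (unconditioned shift): zugenfawolto → zugenfawolso
  rule 3 (nasal place assimilation): zugenfawolso → zugemfawolso
  rule 4 (unconditioned shift): zugemfawolso → zukemfawolso
  rule 5 (unconditioned shift): zukemfawolso → zukemfavolso
  rule 6 (intervocalic lenition): zukemfavolso → zuhemfavolso
  ⇒ Nezilan zuhemfavolso

zuhemfavolso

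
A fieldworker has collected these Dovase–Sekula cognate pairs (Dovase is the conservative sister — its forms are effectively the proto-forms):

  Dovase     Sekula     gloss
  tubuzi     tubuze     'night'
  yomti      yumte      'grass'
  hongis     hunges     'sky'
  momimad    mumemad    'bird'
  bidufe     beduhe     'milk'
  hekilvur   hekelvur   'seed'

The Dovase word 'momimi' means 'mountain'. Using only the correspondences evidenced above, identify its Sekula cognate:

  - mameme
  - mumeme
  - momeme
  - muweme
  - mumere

mumeme

yomti ~ yumte, momimad ~ mumemad — Dovase o corresponds to Sekula u after a consonant, before a nasal.
momimad ~ mumemad — Dovase i corresponds to Sekula e after a consonant, before a nasal.
tubuzi ~ tubuze, yomti ~ yumte — Dovase i corresponds to Sekula e word-finally.
Applying these to Dovase 'momimi':
  momimi → mumimi   (o→u after a consonant, before a nasal)
  mumimi → mumemi   (i→e after a consonant, before a nasal)
  mumemi → mumeme   (i→e word-finally)
So the Sekula cognate is 'mumeme'.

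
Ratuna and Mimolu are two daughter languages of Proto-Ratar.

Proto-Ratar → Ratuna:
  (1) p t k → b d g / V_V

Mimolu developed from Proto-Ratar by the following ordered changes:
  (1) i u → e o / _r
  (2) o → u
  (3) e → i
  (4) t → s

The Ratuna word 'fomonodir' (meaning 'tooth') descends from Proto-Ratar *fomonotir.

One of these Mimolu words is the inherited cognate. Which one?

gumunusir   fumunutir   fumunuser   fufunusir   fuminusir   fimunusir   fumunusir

Mimolu: *fomonotir > fomonoter > fumunuter > fumunutir > fumunusir  (by pre-rhotic lowering, vowel merger, vowel merger, unconditioned shift)
Only 'fumunusir' matches the regular Mimolu development of *fomonotir.

fumunusir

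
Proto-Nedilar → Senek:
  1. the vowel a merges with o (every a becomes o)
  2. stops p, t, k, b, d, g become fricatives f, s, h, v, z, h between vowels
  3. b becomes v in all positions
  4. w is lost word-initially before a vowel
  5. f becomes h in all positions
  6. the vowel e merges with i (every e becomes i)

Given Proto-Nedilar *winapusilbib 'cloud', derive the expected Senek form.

inohusilviv

Senek: *winapusilbib
  winapusilbib → winopusilbib   [vowel merger]
  winopusilbib → winofusilbib   [intervocalic lenition]
  winofusilbib → winofusilviv   [unconditioned shift]
  winofusilviv → inofusilviv   [glide loss]
  inofusilviv → inohusilviv   [unconditioned shift]
  inohusilviv (rule 6 does not apply)
  giving Senek inohusilviv.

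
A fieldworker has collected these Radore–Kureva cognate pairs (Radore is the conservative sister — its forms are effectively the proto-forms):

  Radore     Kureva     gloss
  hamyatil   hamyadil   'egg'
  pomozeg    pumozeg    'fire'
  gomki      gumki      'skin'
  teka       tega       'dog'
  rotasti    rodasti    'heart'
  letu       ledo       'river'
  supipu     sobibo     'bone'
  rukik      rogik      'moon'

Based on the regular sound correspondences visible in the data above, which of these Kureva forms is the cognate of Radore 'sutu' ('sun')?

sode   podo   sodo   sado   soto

rukik ~ rogik — Radore u corresponds to Kureva o after a consonant, before a consonant other than r, m, n, p, b, f, v.
letu ~ ledo — Radore t corresponds to Kureva d between vowels (before a back vowel).
letu ~ ledo, supipu ~ sobibo — Radore u corresponds to Kureva o word-finally.
Applying these to Radore 'sutu':
  sutu → sotu   (u→o after a consonant, before a consonant other than r, m, n, p, b, f, v)
  sotu → sodu   (t→d between vowels (before a back vowel))
  sodu → sodo   (u→o word-finally)
So the Kureva cognate is 'sodo'.

sodo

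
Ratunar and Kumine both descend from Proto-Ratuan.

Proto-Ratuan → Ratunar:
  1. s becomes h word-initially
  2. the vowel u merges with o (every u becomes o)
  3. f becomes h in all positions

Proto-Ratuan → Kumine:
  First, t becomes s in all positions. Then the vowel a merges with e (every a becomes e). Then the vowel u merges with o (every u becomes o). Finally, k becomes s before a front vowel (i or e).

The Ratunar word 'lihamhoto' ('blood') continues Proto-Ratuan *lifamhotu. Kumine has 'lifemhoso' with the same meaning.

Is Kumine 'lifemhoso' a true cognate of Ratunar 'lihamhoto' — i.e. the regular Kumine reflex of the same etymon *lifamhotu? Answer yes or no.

Derive the expected Kumine reflex of *lifamhotu:
Kumine: start from *lifamhotu.
  rule 1 (unconditioned shift): lifamhotu → lifamhosu
  rule 2 (vowel merger): lifamhosu → lifemhosu
  rule 3 (vowel merger): lifemhosu → lifemhoso
  rule 4: no change — lifemhoso
  ⇒ Kumine lifemhoso
Kumine 'lifemhoso' matches the regular reflex exactly, so the pair is cognate.

yes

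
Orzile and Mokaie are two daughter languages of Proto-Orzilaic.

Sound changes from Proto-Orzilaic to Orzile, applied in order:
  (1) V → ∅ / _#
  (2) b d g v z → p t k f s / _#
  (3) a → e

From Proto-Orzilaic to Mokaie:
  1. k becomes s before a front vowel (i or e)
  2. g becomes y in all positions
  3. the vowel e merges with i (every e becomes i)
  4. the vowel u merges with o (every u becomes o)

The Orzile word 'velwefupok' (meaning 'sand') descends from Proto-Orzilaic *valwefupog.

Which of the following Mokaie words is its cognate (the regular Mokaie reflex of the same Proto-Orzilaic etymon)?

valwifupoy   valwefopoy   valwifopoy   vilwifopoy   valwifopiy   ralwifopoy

valwifopoy

Mokaie: *valwefupog > valwefupoy > valwifupoy > valwifopoy  (by unconditioned shift, vowel merger, vowel merger)
The other candidates each miss or misapply at least one Mokaie change.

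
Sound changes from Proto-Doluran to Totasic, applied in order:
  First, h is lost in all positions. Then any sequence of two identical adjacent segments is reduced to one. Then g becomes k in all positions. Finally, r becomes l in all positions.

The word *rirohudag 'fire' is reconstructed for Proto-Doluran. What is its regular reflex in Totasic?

Totasic: *rirohudag
  rirohudag → riroudag   [h-loss]
  riroudag (rule 2 does not apply)
  riroudag → riroudak   [unconditioned shift]
  riroudak → liloudak   [unconditioned shift]
  giving Totasic liloudak.

liloudak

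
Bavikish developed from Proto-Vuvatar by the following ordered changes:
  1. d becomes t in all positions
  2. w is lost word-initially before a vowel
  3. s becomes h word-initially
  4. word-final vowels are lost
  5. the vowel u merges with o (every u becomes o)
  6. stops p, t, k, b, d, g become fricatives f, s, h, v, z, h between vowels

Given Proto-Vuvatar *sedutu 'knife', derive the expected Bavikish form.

hesot

Bavikish: *sedutu
  sedutu → setutu   [unconditioned shift]
  setutu (rule 2 does not apply)
  setutu → hetutu   [debuccalisation]
  hetutu → hetut   [apocope]
  hetut → hetot   [vowel merger]
  hetot → hesot   [intervocalic lenition]
  giving Bavikish hesot.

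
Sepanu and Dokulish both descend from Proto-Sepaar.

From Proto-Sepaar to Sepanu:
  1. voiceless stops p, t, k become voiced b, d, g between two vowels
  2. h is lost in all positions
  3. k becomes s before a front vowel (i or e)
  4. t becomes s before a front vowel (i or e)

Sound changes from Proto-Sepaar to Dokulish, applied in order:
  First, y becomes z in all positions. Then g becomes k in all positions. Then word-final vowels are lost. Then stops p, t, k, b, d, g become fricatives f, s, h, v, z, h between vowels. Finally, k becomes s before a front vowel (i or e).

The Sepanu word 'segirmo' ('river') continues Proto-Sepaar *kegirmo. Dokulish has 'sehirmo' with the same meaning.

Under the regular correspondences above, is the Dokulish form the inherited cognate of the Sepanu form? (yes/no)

no

Derive the expected Dokulish reflex of *kegirmo:
Dokulish: *kegirmo > kekirmo > kekirm > kehirm > sehirm  (by unconditioned shift, apocope, intervocalic lenition, palatalisation)
The regular Dokulish reflex would be 'sehirm', but the attested form is 'sehirmo'. The correspondence is irregular, so they are not cognates (the Dokulish form has a different source).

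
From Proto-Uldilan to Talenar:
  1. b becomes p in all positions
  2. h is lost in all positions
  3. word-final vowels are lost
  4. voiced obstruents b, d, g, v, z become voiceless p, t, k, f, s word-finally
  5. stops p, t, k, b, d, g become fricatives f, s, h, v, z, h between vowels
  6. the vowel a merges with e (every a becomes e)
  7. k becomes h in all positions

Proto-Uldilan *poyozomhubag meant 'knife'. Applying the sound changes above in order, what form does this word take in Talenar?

poyozomufeh

Talenar: start from *poyozomhubag.
  rule 1 (unconditioned shift): poyozomhubag → poyozomhupag
  rule 2 (h-loss): poyozomhupag → poyozomupag
  rule 3: no change — poyozomupag
  rule 4 (final devoicing): poyozomupag → poyozomupak
  rule 5 (intervocalic lenition): poyozomupak → poyozomufak
  rule 6 (vowel merger): poyozomufak → poyozomufek
  rule 7 (unconditioned shift): poyozomufek → poyozomufeh
  ⇒ Talenar poyozomufeh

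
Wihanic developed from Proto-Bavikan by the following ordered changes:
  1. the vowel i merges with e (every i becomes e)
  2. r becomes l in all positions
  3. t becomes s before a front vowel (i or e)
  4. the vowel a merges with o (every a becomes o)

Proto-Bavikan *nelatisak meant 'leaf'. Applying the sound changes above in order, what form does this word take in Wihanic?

Wihanic: start from *nelatisak.
  rule 1 (vowel merger): nelatisak → nelatesak
  rule 2: no change — nelatesak
  rule 3 (palatalisation): nelatesak → nelasesak
  rule 4 (vowel merger): nelasesak → nelosesok
  ⇒ Wihanic nelosesok

nelosesok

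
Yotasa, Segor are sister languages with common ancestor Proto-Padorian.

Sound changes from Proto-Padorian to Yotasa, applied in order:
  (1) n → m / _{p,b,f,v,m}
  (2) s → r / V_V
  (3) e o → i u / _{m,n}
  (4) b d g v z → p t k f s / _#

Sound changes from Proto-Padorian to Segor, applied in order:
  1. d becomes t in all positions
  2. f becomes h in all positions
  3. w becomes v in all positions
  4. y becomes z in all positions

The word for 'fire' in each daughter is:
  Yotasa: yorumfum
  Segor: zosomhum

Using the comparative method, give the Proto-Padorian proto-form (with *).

Position 3: Yotasa has r, Segor has s. Segor preserves s here (none of its changes turn any other segment into s), so the proto-segment is *s.
Position 1: Yotasa has y, Segor has z. Yotasa preserves y here (none of its changes turn any other segment into y), so the proto-segment is *y.
Position 6: Yotasa has f, Segor has h. Taking the neighbouring segments as reconstructed: Yotasa f can only go back to *f; Segor h could go back to *f or *h — the one source consistent with every daughter is *f.
Continuing position by position gives *yosomfum; check it forward:
Yotasa: *yosomfum > yoromfum > yorumfum  (by rhotacism, pre-nasal raising)
Segor: *yosomfum
  yosomfum (rule 1 does not apply)
  yosomfum → yosomhum   [unconditioned shift]
  yosomhum (rule 3 does not apply)
  yosomhum → zosomhum   [unconditioned shift]
  giving Segor zosomhum.
Only *yosomfum yields all of Yotasa yorumfum, Segor zosomhum.

*yosomfum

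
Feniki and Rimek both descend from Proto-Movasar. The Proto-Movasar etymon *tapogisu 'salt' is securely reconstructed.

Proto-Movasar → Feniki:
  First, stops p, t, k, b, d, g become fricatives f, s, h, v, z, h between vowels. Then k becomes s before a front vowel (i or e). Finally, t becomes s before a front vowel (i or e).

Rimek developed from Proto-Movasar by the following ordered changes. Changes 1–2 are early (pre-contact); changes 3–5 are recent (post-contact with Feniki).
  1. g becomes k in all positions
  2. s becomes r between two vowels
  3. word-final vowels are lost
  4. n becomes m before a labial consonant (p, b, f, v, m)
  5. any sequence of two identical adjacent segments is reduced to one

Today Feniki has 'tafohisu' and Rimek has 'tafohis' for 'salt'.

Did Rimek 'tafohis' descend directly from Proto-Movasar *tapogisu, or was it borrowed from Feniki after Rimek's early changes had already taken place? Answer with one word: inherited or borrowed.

If inherited, *tapogisu would pass through all of Rimek's changes:
Rimek: *tapogisu > tapokisu > tapokiru > tapokir  (by unconditioned shift, rhotacism, apocope)
If borrowed from Feniki 'tafohisu' after the early changes, it would undergo only the recent ones:
  rule 3 (apocope): tafohisu → tafohis
  rule 4 (nasal place assimilation): no change (tafohis)
  rule 5 (degemination): no change (tafohis)
  ⇒ as a loan: tafohis
Rimek 'tafohis' matches the loan outcome 'tafohis', not the inherited 'tapokir' — it skipped the early Rimek changes, so it was borrowed from Feniki.

borrowed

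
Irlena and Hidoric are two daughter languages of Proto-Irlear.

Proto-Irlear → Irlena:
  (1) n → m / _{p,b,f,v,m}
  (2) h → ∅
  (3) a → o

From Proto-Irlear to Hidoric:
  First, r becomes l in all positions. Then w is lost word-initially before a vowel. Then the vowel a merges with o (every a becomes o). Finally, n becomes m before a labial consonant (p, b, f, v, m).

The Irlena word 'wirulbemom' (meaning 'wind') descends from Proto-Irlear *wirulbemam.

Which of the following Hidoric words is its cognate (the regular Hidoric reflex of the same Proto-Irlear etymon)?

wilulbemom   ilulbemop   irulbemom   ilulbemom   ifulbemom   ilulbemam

ilulbemom

Hidoric: *wirulbemam > wilulbemam > ilulbemam > ilulbemom  (by unconditioned shift, glide loss, vowel merger)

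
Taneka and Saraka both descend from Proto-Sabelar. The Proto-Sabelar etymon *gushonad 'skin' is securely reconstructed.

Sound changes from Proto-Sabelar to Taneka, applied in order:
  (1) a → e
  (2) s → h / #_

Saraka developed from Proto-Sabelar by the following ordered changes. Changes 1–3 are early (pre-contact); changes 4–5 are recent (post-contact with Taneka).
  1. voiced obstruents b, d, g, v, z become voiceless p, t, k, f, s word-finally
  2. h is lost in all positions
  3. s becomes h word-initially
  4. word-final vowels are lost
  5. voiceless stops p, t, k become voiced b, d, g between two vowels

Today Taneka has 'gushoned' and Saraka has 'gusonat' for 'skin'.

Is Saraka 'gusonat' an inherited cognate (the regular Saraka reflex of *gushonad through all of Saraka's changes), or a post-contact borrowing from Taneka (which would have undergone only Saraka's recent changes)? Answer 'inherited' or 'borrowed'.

inherited

If inherited, *gushonad would pass through all of Saraka's changes:
Saraka: start from *gushonad.
  rule 1 (final devoicing): gushonad → gushonat
  rule 2 (h-loss): gushonat → gusonat
  rule 3: no change — gusonat
  rule 4: no change — gusonat
  rule 5: no change — gusonat
  ⇒ Saraka gusonat
If borrowed from Taneka 'gushoned' after the early changes, it would undergo only the recent ones:
  rule 4 (apocope): no change (gushoned)
  rule 5 (intervocalic voicing): no change (gushoned)
  ⇒ as a loan: gushoned
Saraka 'gusonat' matches the inherited outcome exactly, so it is an inherited cognate, not a loan.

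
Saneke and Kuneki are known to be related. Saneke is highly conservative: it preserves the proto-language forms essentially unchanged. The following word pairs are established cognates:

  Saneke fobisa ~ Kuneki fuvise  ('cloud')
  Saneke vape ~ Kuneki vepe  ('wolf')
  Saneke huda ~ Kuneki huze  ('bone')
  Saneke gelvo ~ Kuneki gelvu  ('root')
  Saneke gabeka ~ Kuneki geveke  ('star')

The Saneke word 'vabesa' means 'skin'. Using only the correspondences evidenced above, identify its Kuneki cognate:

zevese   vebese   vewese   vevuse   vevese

gabeka ~ geveke — Saneke a corresponds to Kuneki e after a consonant, before a labial obstruent.
gabeka ~ geveke — Saneke b corresponds to Kuneki v between vowels (before a front vowel).
fobisa ~ fuvise, huda ~ huze — Saneke a corresponds to Kuneki e word-finally.
Applying these to Saneke 'vabesa':
  vabesa → vebesa   (a→e after a consonant, before a labial obstruent)
  vebesa → vevesa   (b→v between vowels (before a front vowel))
  vevesa → vevese   (a→e word-finally)
So the Kuneki cognate is 'vevese'.

vevese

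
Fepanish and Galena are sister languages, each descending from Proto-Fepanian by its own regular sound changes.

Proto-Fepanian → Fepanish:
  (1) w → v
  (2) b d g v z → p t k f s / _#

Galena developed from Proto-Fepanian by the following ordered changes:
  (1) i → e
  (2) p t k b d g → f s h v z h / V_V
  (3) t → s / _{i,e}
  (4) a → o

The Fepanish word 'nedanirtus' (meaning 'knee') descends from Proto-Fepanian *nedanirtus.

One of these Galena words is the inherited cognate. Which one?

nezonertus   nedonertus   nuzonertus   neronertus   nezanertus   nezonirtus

nezonertus

Galena: *nedanirtus
  nedanirtus → nedanertus   [vowel merger]
  nedanertus → nezanertus   [intervocalic lenition]
  nezanertus (rule 3 does not apply)
  nezanertus → nezonertus   [vowel merger]
  giving Galena nezonertus.
Only 'nezonertus' matches the regular Galena development of *nedanirtus.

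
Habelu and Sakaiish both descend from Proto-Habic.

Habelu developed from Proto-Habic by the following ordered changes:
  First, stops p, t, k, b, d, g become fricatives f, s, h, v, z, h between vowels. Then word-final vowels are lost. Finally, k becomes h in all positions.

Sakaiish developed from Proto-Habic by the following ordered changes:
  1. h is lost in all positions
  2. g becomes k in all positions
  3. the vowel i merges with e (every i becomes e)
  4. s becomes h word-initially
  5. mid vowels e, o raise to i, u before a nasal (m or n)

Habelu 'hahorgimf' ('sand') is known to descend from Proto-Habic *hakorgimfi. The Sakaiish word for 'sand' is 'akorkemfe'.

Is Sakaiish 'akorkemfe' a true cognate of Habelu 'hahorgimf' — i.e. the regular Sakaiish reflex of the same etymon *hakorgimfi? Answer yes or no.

Derive the expected Sakaiish reflex of *hakorgimfi:
Sakaiish: *hakorgimfi
  hakorgimfi → akorgimfi   [h-loss]
  akorgimfi → akorkimfi   [unconditioned shift]
  akorkimfi → akorkemfe   [vowel merger]
  akorkemfe (rule 4 does not apply)
  akorkemfe → akorkimfe   [pre-nasal raising]
  giving Sakaiish akorkimfe.
The regular Sakaiish reflex would be 'akorkimfe', but the attested form is 'akorkemfe'. The correspondence is irregular, so they are not cognates (the Sakaiish form has a different source).

no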